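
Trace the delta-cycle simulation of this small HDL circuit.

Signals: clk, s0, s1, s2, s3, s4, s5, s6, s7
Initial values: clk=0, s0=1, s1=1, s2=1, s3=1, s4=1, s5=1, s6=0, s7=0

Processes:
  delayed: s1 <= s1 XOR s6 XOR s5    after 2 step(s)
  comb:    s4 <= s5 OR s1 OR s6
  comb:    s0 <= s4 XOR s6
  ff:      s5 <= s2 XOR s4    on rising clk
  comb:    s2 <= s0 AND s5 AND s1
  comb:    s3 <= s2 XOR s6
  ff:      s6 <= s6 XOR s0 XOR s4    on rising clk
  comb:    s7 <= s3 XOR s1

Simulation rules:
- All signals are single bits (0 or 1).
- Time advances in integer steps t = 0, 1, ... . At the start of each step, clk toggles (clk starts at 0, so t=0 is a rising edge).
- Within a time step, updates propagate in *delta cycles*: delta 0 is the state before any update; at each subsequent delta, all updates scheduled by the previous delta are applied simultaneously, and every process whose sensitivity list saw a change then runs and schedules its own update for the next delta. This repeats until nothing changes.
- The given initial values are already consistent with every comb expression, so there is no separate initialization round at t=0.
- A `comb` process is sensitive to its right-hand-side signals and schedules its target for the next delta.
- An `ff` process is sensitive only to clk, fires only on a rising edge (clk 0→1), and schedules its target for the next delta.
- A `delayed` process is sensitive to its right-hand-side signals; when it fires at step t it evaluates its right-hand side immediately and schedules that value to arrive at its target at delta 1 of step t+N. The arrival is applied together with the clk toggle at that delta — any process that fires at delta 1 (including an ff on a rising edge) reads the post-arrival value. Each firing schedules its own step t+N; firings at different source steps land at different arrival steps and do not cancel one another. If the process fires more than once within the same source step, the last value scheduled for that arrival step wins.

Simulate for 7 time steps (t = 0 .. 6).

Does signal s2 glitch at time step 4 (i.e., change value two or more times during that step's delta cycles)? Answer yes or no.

t0.Δ0 s2=1 s3=1 s5=1 s0=1 s4=1 s6=0 s7=0 s1=1 clk=0
t0.Δ1 s2=1 s3=1 s5=1 s0=1 s4=1 s6=0 s7=0 s1=1 clk=1
t0.Δ2 s2=1 s3=1 s5=0 s0=1 s4=1 s6=0 s7=0 s1=1 clk=1
t0.Δ3 s2=0 s3=1 s5=0 s0=1 s4=1 s6=0 s7=0 s1=1 clk=1
t0.Δ4 s2=0 s3=0 s5=0 s0=1 s4=1 s6=0 s7=0 s1=1 clk=1
t0.Δ5 s2=0 s3=0 s5=0 s0=1 s4=1 s6=0 s7=1 s1=1 clk=1
t1.Δ0 s2=0 s3=0 s5=0 s0=1 s4=1 s6=0 s7=1 s1=1 clk=1
t1.Δ1 s2=0 s3=0 s5=0 s0=1 s4=1 s6=0 s7=1 s1=1 clk=0
t2.Δ0 s2=0 s3=0 s5=0 s0=1 s4=1 s6=0 s7=1 s1=1 clk=0
t2.Δ1 s2=0 s3=0 s5=0 s0=1 s4=1 s6=0 s7=1 s1=1 clk=1
t2.Δ2 s2=0 s3=0 s5=1 s0=1 s4=1 s6=0 s7=1 s1=1 clk=1
t2.Δ3 s2=1 s3=0 s5=1 s0=1 s4=1 s6=0 s7=1 s1=1 clk=1
t2.Δ4 s2=1 s3=1 s5=1 s0=1 s4=1 s6=0 s7=1 s1=1 clk=1
t2.Δ5 s2=1 s3=1 s5=1 s0=1 s4=1 s6=0 s7=0 s1=1 clk=1
t3.Δ0 s2=1 s3=1 s5=1 s0=1 s4=1 s6=0 s7=0 s1=1 clk=1
t3.Δ1 s2=1 s3=1 s5=1 s0=1 s4=1 s6=0 s7=0 s1=1 clk=0
t4.Δ0 s2=1 s3=1 s5=1 s0=1 s4=1 s6=0 s7=0 s1=1 clk=0
t4.Δ1 s2=1 s3=1 s5=1 s0=1 s4=1 s6=0 s7=0 s1=0 clk=1
t4.Δ2 s2=0 s3=1 s5=0 s0=1 s4=1 s6=0 s7=1 s1=0 clk=1
t4.Δ3 s2=0 s3=0 s5=0 s0=1 s4=0 s6=0 s7=1 s1=0 clk=1
t4.Δ4 s2=0 s3=0 s5=0 s0=0 s4=0 s6=0 s7=0 s1=0 clk=1
t5.Δ0 s2=0 s3=0 s5=0 s0=0 s4=0 s6=0 s7=0 s1=0 clk=1
t5.Δ1 s2=0 s3=0 s5=0 s0=0 s4=0 s6=0 s7=0 s1=0 clk=0
t6.Δ0 s2=0 s3=0 s5=0 s0=0 s4=0 s6=0 s7=0 s1=0 clk=0
t6.Δ1 s2=0 s3=0 s5=0 s0=0 s4=0 s6=0 s7=0 s1=0 clk=1

no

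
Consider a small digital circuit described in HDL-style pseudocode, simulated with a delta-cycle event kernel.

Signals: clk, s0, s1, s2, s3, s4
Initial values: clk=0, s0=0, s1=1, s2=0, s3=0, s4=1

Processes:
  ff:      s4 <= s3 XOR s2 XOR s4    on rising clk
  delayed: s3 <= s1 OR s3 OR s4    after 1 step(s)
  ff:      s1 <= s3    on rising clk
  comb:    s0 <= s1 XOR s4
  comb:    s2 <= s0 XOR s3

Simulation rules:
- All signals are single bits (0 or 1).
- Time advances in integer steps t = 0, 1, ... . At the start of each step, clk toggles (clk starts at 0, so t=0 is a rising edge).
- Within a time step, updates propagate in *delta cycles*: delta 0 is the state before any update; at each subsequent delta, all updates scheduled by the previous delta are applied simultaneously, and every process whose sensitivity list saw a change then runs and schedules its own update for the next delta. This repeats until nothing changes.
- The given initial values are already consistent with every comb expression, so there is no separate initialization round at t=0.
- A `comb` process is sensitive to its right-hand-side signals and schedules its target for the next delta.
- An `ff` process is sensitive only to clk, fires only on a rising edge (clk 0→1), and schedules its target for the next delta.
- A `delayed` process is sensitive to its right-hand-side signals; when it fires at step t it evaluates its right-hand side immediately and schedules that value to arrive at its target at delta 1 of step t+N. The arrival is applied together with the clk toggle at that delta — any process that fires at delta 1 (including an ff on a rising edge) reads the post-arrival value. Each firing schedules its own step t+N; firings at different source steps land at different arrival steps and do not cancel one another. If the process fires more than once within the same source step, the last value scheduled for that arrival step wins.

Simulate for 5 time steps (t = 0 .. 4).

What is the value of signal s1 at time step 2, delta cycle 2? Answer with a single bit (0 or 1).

[bits: s2,s3,s0,s1,s4,clk]
t=0: Δ0=000110 Δ1=000111 Δ2=000011 Δ3=001011 Δ4=101011 | 4Δ
t=1: Δ0=101011 Δ1=111010 Δ2=011010 | 2Δ
t=2: Δ0=011010 Δ1=011011 Δ2=011101 | 2Δ
t=3: Δ0=011101 Δ1=011100 | 1Δ
t=4: Δ0=011100 Δ1=011101 Δ2=011111 Δ3=010111 Δ4=110111 | 4Δ

1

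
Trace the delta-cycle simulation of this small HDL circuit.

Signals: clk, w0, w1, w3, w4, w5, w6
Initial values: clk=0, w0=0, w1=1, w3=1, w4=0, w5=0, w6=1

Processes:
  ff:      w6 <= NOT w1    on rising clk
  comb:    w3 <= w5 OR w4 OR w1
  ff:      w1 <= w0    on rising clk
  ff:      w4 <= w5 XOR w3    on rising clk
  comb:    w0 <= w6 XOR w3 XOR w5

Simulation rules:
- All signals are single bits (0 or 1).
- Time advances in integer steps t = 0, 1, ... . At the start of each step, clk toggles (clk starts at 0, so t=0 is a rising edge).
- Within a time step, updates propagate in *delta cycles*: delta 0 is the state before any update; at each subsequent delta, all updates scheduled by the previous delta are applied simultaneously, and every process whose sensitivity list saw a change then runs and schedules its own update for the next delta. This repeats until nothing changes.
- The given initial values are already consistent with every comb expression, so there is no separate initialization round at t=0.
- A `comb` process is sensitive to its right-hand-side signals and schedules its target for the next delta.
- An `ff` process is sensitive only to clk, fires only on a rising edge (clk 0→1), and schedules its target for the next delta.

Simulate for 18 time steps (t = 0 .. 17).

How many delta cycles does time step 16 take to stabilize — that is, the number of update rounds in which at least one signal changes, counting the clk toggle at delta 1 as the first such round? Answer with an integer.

t0.Δ0 clk=0 w0=0 w4=0 w1=1 w3=1 w5=0 w6=1
t0.Δ1 clk=1 w0=0 w4=0 w1=1 w3=1 w5=0 w6=1
t0.Δ2 clk=1 w0=0 w4=1 w1=0 w3=1 w5=0 w6=0
t0.Δ3 clk=1 w0=1 w4=1 w1=0 w3=1 w5=0 w6=0
t1.Δ0 clk=1 w0=1 w4=1 w1=0 w3=1 w5=0 w6=0
t1.Δ1 clk=0 w0=1 w4=1 w1=0 w3=1 w5=0 w6=0
t2.Δ0 clk=0 w0=1 w4=1 w1=0 w3=1 w5=0 w6=0
t2.Δ1 clk=1 w0=1 w4=1 w1=0 w3=1 w5=0 w6=0
t2.Δ2 clk=1 w0=1 w4=1 w1=1 w3=1 w5=0 w6=1
t2.Δ3 clk=1 w0=0 w4=1 w1=1 w3=1 w5=0 w6=1
t3.Δ0 clk=1 w0=0 w4=1 w1=1 w3=1 w5=0 w6=1
t3.Δ1 clk=0 w0=0 w4=1 w1=1 w3=1 w5=0 w6=1
t4.Δ0 clk=0 w0=0 w4=1 w1=1 w3=1 w5=0 w6=1
t4.Δ1 clk=1 w0=0 w4=1 w1=1 w3=1 w5=0 w6=1
t4.Δ2 clk=1 w0=0 w4=1 w1=0 w3=1 w5=0 w6=0
t4.Δ3 clk=1 w0=1 w4=1 w1=0 w3=1 w5=0 w6=0
t5.Δ0 clk=1 w0=1 w4=1 w1=0 w3=1 w5=0 w6=0
t5.Δ1 clk=0 w0=1 w4=1 w1=0 w3=1 w5=0 w6=0
t6.Δ0 clk=0 w0=1 w4=1 w1=0 w3=1 w5=0 w6=0
t6.Δ1 clk=1 w0=1 w4=1 w1=0 w3=1 w5=0 w6=0
t6.Δ2 clk=1 w0=1 w4=1 w1=1 w3=1 w5=0 w6=1
t6.Δ3 clk=1 w0=0 w4=1 w1=1 w3=1 w5=0 w6=1
t7.Δ0 clk=1 w0=0 w4=1 w1=1 w3=1 w5=0 w6=1
t7.Δ1 clk=0 w0=0 w4=1 w1=1 w3=1 w5=0 w6=1
t8.Δ0 clk=0 w0=0 w4=1 w1=1 w3=1 w5=0 w6=1
t8.Δ1 clk=1 w0=0 w4=1 w1=1 w3=1 w5=0 w6=1
t8.Δ2 clk=1 w0=0 w4=1 w1=0 w3=1 w5=0 w6=0
t8.Δ3 clk=1 w0=1 w4=1 w1=0 w3=1 w5=0 w6=0
t9.Δ0 clk=1 w0=1 w4=1 w1=0 w3=1 w5=0 w6=0
t9.Δ1 clk=0 w0=1 w4=1 w1=0 w3=1 w5=0 w6=0
t10.Δ0 clk=0 w0=1 w4=1 w1=0 w3=1 w5=0 w6=0
t10.Δ1 clk=1 w0=1 w4=1 w1=0 w3=1 w5=0 w6=0
t10.Δ2 clk=1 w0=1 w4=1 w1=1 w3=1 w5=0 w6=1
t10.Δ3 clk=1 w0=0 w4=1 w1=1 w3=1 w5=0 w6=1
t11.Δ0 clk=1 w0=0 w4=1 w1=1 w3=1 w5=0 w6=1
t11.Δ1 clk=0 w0=0 w4=1 w1=1 w3=1 w5=0 w6=1
t12.Δ0 clk=0 w0=0 w4=1 w1=1 w3=1 w5=0 w6=1
t12.Δ1 clk=1 w0=0 w4=1 w1=1 w3=1 w5=0 w6=1
t12.Δ2 clk=1 w0=0 w4=1 w1=0 w3=1 w5=0 w6=0
t12.Δ3 clk=1 w0=1 w4=1 w1=0 w3=1 w5=0 w6=0
t13.Δ0 clk=1 w0=1 w4=1 w1=0 w3=1 w5=0 w6=0
t13.Δ1 clk=0 w0=1 w4=1 w1=0 w3=1 w5=0 w6=0
t14.Δ0 clk=0 w0=1 w4=1 w1=0 w3=1 w5=0 w6=0
t14.Δ1 clk=1 w0=1 w4=1 w1=0 w3=1 w5=0 w6=0
t14.Δ2 clk=1 w0=1 w4=1 w1=1 w3=1 w5=0 w6=1
t14.Δ3 clk=1 w0=0 w4=1 w1=1 w3=1 w5=0 w6=1
t15.Δ0 clk=1 w0=0 w4=1 w1=1 w3=1 w5=0 w6=1
t15.Δ1 clk=0 w0=0 w4=1 w1=1 w3=1 w5=0 w6=1
t16.Δ0 clk=0 w0=0 w4=1 w1=1 w3=1 w5=0 w6=1
t16.Δ1 clk=1 w0=0 w4=1 w1=1 w3=1 w5=0 w6=1
t16.Δ2 clk=1 w0=0 w4=1 w1=0 w3=1 w5=0 w6=0
t16.Δ3 clk=1 w0=1 w4=1 w1=0 w3=1 w5=0 w6=0
t17.Δ0 clk=1 w0=1 w4=1 w1=0 w3=1 w5=0 w6=0
t17.Δ1 clk=0 w0=1 w4=1 w1=0 w3=1 w5=0 w6=0

3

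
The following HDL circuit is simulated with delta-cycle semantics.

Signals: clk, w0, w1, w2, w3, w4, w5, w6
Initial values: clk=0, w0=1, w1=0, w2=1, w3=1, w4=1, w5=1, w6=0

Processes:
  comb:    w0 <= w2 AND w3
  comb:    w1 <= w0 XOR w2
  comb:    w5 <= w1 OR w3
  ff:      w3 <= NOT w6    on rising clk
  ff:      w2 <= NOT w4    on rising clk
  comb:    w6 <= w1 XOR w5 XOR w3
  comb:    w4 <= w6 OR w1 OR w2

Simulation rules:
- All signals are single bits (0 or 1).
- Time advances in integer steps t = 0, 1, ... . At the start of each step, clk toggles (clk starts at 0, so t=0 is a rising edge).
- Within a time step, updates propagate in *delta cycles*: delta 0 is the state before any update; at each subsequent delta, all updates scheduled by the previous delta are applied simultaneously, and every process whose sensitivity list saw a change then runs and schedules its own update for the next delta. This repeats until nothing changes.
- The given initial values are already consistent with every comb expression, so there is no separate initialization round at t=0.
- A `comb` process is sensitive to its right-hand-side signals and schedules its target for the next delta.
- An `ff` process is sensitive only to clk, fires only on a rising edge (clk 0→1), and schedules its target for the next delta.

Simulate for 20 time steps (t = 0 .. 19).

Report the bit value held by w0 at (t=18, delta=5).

1

t0.Δ0 w4=1 w5=1 w1=0 w2=1 w3=1 clk=0 w6=0 w0=1
t0.Δ1 w4=1 w5=1 w1=0 w2=1 w3=1 clk=1 w6=0 w0=1
t0.Δ2 w4=1 w5=1 w1=0 w2=0 w3=1 clk=1 w6=0 w0=1
t0.Δ3 w4=0 w5=1 w1=1 w2=0 w3=1 clk=1 w6=0 w0=0
t0.Δ4 w4=1 w5=1 w1=0 w2=0 w3=1 clk=1 w6=1 w0=0
t0.Δ5 w4=1 w5=1 w1=0 w2=0 w3=1 clk=1 w6=0 w0=0
t0.Δ6 w4=0 w5=1 w1=0 w2=0 w3=1 clk=1 w6=0 w0=0
t1.Δ0 w4=0 w5=1 w1=0 w2=0 w3=1 clk=1 w6=0 w0=0
t1.Δ1 w4=0 w5=1 w1=0 w2=0 w3=1 clk=0 w6=0 w0=0
t2.Δ0 w4=0 w5=1 w1=0 w2=0 w3=1 clk=0 w6=0 w0=0
t2.Δ1 w4=0 w5=1 w1=0 w2=0 w3=1 clk=1 w6=0 w0=0
t2.Δ2 w4=0 w5=1 w1=0 w2=1 w3=1 clk=1 w6=0 w0=0
t2.Δ3 w4=1 w5=1 w1=1 w2=1 w3=1 clk=1 w6=0 w0=1
t2.Δ4 w4=1 w5=1 w1=0 w2=1 w3=1 clk=1 w6=1 w0=1
t2.Δ5 w4=1 w5=1 w1=0 w2=1 w3=1 clk=1 w6=0 w0=1
t3.Δ0 w4=1 w5=1 w1=0 w2=1 w3=1 clk=1 w6=0 w0=1
t3.Δ1 w4=1 w5=1 w1=0 w2=1 w3=1 clk=0 w6=0 w0=1
t4.Δ0 w4=1 w5=1 w1=0 w2=1 w3=1 clk=0 w6=0 w0=1
t4.Δ1 w4=1 w5=1 w1=0 w2=1 w3=1 clk=1 w6=0 w0=1
t4.Δ2 w4=1 w5=1 w1=0 w2=0 w3=1 clk=1 w6=0 w0=1
t4.Δ3 w4=0 w5=1 w1=1 w2=0 w3=1 clk=1 w6=0 w0=0
t4.Δ4 w4=1 w5=1 w1=0 w2=0 w3=1 clk=1 w6=1 w0=0
t4.Δ5 w4=1 w5=1 w1=0 w2=0 w3=1 clk=1 w6=0 w0=0
t4.Δ6 w4=0 w5=1 w1=0 w2=0 w3=1 clk=1 w6=0 w0=0
t5.Δ0 w4=0 w5=1 w1=0 w2=0 w3=1 clk=1 w6=0 w0=0
t5.Δ1 w4=0 w5=1 w1=0 w2=0 w3=1 clk=0 w6=0 w0=0
t6.Δ0 w4=0 w5=1 w1=0 w2=0 w3=1 clk=0 w6=0 w0=0
t6.Δ1 w4=0 w5=1 w1=0 w2=0 w3=1 clk=1 w6=0 w0=0
t6.Δ2 w4=0 w5=1 w1=0 w2=1 w3=1 clk=1 w6=0 w0=0
t6.Δ3 w4=1 w5=1 w1=1 w2=1 w3=1 clk=1 w6=0 w0=1
t6.Δ4 w4=1 w5=1 w1=0 w2=1 w3=1 clk=1 w6=1 w0=1
t6.Δ5 w4=1 w5=1 w1=0 w2=1 w3=1 clk=1 w6=0 w0=1
t7.Δ0 w4=1 w5=1 w1=0 w2=1 w3=1 clk=1 w6=0 w0=1
t7.Δ1 w4=1 w5=1 w1=0 w2=1 w3=1 clk=0 w6=0 w0=1
t8.Δ0 w4=1 w5=1 w1=0 w2=1 w3=1 clk=0 w6=0 w0=1
t8.Δ1 w4=1 w5=1 w1=0 w2=1 w3=1 clk=1 w6=0 w0=1
t8.Δ2 w4=1 w5=1 w1=0 w2=0 w3=1 clk=1 w6=0 w0=1
t8.Δ3 w4=0 w5=1 w1=1 w2=0 w3=1 clk=1 w6=0 w0=0
t8.Δ4 w4=1 w5=1 w1=0 w2=0 w3=1 clk=1 w6=1 w0=0
t8.Δ5 w4=1 w5=1 w1=0 w2=0 w3=1 clk=1 w6=0 w0=0
t8.Δ6 w4=0 w5=1 w1=0 w2=0 w3=1 clk=1 w6=0 w0=0
t9.Δ0 w4=0 w5=1 w1=0 w2=0 w3=1 clk=1 w6=0 w0=0
t9.Δ1 w4=0 w5=1 w1=0 w2=0 w3=1 clk=0 w6=0 w0=0
t10.Δ0 w4=0 w5=1 w1=0 w2=0 w3=1 clk=0 w6=0 w0=0
t10.Δ1 w4=0 w5=1 w1=0 w2=0 w3=1 clk=1 w6=0 w0=0
t10.Δ2 w4=0 w5=1 w1=0 w2=1 w3=1 clk=1 w6=0 w0=0
t10.Δ3 w4=1 w5=1 w1=1 w2=1 w3=1 clk=1 w6=0 w0=1
t10.Δ4 w4=1 w5=1 w1=0 w2=1 w3=1 clk=1 w6=1 w0=1
t10.Δ5 w4=1 w5=1 w1=0 w2=1 w3=1 clk=1 w6=0 w0=1
t11.Δ0 w4=1 w5=1 w1=0 w2=1 w3=1 clk=1 w6=0 w0=1
t11.Δ1 w4=1 w5=1 w1=0 w2=1 w3=1 clk=0 w6=0 w0=1
t12.Δ0 w4=1 w5=1 w1=0 w2=1 w3=1 clk=0 w6=0 w0=1
t12.Δ1 w4=1 w5=1 w1=0 w2=1 w3=1 clk=1 w6=0 w0=1
t12.Δ2 w4=1 w5=1 w1=0 w2=0 w3=1 clk=1 w6=0 w0=1
t12.Δ3 w4=0 w5=1 w1=1 w2=0 w3=1 clk=1 w6=0 w0=0
t12.Δ4 w4=1 w5=1 w1=0 w2=0 w3=1 clk=1 w6=1 w0=0
t12.Δ5 w4=1 w5=1 w1=0 w2=0 w3=1 clk=1 w6=0 w0=0
t12.Δ6 w4=0 w5=1 w1=0 w2=0 w3=1 clk=1 w6=0 w0=0
t13.Δ0 w4=0 w5=1 w1=0 w2=0 w3=1 clk=1 w6=0 w0=0
t13.Δ1 w4=0 w5=1 w1=0 w2=0 w3=1 clk=0 w6=0 w0=0
t14.Δ0 w4=0 w5=1 w1=0 w2=0 w3=1 clk=0 w6=0 w0=0
t14.Δ1 w4=0 w5=1 w1=0 w2=0 w3=1 clk=1 w6=0 w0=0
t14.Δ2 w4=0 w5=1 w1=0 w2=1 w3=1 clk=1 w6=0 w0=0
t14.Δ3 w4=1 w5=1 w1=1 w2=1 w3=1 clk=1 w6=0 w0=1
t14.Δ4 w4=1 w5=1 w1=0 w2=1 w3=1 clk=1 w6=1 w0=1
t14.Δ5 w4=1 w5=1 w1=0 w2=1 w3=1 clk=1 w6=0 w0=1
t15.Δ0 w4=1 w5=1 w1=0 w2=1 w3=1 clk=1 w6=0 w0=1
t15.Δ1 w4=1 w5=1 w1=0 w2=1 w3=1 clk=0 w6=0 w0=1
t16.Δ0 w4=1 w5=1 w1=0 w2=1 w3=1 clk=0 w6=0 w0=1
t16.Δ1 w4=1 w5=1 w1=0 w2=1 w3=1 clk=1 w6=0 w0=1
t16.Δ2 w4=1 w5=1 w1=0 w2=0 w3=1 clk=1 w6=0 w0=1
t16.Δ3 w4=0 w5=1 w1=1 w2=0 w3=1 clk=1 w6=0 w0=0
t16.Δ4 w4=1 w5=1 w1=0 w2=0 w3=1 clk=1 w6=1 w0=0
t16.Δ5 w4=1 w5=1 w1=0 w2=0 w3=1 clk=1 w6=0 w0=0
t16.Δ6 w4=0 w5=1 w1=0 w2=0 w3=1 clk=1 w6=0 w0=0
t17.Δ0 w4=0 w5=1 w1=0 w2=0 w3=1 clk=1 w6=0 w0=0
t17.Δ1 w4=0 w5=1 w1=0 w2=0 w3=1 clk=0 w6=0 w0=0
t18.Δ0 w4=0 w5=1 w1=0 w2=0 w3=1 clk=0 w6=0 w0=0
t18.Δ1 w4=0 w5=1 w1=0 w2=0 w3=1 clk=1 w6=0 w0=0
t18.Δ2 w4=0 w5=1 w1=0 w2=1 w3=1 clk=1 w6=0 w0=0
t18.Δ3 w4=1 w5=1 w1=1 w2=1 w3=1 clk=1 w6=0 w0=1
t18.Δ4 w4=1 w5=1 w1=0 w2=1 w3=1 clk=1 w6=1 w0=1
t18.Δ5 w4=1 w5=1 w1=0 w2=1 w3=1 clk=1 w6=0 w0=1
t19.Δ0 w4=1 w5=1 w1=0 w2=1 w3=1 clk=1 w6=0 w0=1
t19.Δ1 w4=1 w5=1 w1=0 w2=1 w3=1 clk=0 w6=0 w0=1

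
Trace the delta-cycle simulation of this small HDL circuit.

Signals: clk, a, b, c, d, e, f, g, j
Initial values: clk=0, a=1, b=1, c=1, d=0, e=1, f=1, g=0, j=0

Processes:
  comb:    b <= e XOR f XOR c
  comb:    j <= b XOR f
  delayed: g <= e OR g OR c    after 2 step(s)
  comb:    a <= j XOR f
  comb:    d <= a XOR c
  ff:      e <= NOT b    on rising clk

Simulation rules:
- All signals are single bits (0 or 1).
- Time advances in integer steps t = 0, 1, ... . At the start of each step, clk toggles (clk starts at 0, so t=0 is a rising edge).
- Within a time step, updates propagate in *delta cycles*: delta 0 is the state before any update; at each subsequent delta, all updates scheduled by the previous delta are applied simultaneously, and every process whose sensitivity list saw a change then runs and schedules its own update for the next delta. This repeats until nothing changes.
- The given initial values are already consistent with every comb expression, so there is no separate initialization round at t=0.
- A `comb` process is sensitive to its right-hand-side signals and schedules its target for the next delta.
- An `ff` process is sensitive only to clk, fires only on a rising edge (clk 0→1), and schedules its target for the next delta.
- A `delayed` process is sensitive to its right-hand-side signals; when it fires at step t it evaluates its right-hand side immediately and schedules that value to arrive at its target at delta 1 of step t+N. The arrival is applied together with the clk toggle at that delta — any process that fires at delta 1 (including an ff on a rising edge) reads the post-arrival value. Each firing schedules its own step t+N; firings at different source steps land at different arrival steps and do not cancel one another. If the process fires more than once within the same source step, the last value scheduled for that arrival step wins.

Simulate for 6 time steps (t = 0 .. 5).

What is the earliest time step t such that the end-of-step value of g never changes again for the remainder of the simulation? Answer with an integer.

[bits: a,j,b,e,clk,f,c,g,d]
t=0: Δ0=101101100 Δ1=101111100 Δ2=101011100 Δ3=100011100 Δ4=110011100 Δ5=010011100 Δ6=010011101 | 6Δ
t=1: Δ0=010011101 Δ1=010001101 | 1Δ
t=2: Δ0=010001101 Δ1=010011111 Δ2=010111111 Δ3=011111111 Δ4=001111111 Δ5=101111111 Δ6=101111110 | 6Δ
t=3: Δ0=101111110 Δ1=101101110 | 1Δ
t=4: Δ0=101101110 Δ1=101111110 Δ2=101011110 Δ3=100011110 Δ4=110011110 Δ5=010011110 Δ6=010011111 | 6Δ
t=5: Δ0=010011111 Δ1=010001111 | 1Δ

2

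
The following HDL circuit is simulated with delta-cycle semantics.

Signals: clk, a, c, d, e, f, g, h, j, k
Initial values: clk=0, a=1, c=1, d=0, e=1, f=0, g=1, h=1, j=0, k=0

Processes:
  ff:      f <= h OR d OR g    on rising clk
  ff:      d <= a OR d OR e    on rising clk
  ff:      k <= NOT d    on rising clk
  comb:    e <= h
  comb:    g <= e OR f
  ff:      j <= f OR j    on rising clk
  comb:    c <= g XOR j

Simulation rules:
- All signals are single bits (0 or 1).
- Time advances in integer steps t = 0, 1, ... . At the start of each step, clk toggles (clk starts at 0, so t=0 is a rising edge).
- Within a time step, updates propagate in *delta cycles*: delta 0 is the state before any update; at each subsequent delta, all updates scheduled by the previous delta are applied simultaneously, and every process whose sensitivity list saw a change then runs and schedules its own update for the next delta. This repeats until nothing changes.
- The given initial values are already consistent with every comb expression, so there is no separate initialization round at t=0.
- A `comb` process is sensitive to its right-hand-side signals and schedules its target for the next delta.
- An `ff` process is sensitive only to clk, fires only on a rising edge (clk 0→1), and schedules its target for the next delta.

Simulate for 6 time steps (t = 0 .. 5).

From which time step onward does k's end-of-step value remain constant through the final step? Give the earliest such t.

[bits: e,c,a,g,h,k,clk,d,j,f]
t=0: Δ0=1111100000 Δ1=1111101000 Δ2=1111111101 | 2Δ
t=1: Δ0=1111111101 Δ1=1111110101 | 1Δ
t=2: Δ0=1111110101 Δ1=1111111101 Δ2=1111101111 Δ3=1011101111 | 3Δ
t=3: Δ0=1011101111 Δ1=1011100111 | 1Δ
t=4: Δ0=1011100111 Δ1=1011101111 | 1Δ
t=5: Δ0=1011101111 Δ1=1011100111 | 1Δ

2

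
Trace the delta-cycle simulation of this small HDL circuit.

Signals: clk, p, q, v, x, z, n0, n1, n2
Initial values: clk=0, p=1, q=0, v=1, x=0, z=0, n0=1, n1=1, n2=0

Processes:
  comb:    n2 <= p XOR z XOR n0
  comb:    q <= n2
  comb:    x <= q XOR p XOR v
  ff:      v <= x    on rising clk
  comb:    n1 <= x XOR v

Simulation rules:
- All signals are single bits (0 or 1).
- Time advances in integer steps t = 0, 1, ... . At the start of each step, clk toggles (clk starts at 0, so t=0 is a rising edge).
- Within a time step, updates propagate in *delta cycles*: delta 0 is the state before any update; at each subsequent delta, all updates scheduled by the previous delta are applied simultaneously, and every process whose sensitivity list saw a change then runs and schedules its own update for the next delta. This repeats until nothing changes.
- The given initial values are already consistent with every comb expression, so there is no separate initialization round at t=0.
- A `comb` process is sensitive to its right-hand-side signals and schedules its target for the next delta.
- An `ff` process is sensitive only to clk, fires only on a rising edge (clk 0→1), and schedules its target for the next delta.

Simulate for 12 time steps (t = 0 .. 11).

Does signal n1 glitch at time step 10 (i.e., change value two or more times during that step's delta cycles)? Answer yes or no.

yes

t0.Δ0 v=1 n2=0 x=0 q=0 n0=1 p=1 z=0 clk=0 n1=1
t0.Δ1 v=1 n2=0 x=0 q=0 n0=1 p=1 z=0 clk=1 n1=1
t0.Δ2 v=0 n2=0 x=0 q=0 n0=1 p=1 z=0 clk=1 n1=1
t0.Δ3 v=0 n2=0 x=1 q=0 n0=1 p=1 z=0 clk=1 n1=0
t0.Δ4 v=0 n2=0 x=1 q=0 n0=1 p=1 z=0 clk=1 n1=1
t1.Δ0 v=0 n2=0 x=1 q=0 n0=1 p=1 z=0 clk=1 n1=1
t1.Δ1 v=0 n2=0 x=1 q=0 n0=1 p=1 z=0 clk=0 n1=1
t2.Δ0 v=0 n2=0 x=1 q=0 n0=1 p=1 z=0 clk=0 n1=1
t2.Δ1 v=0 n2=0 x=1 q=0 n0=1 p=1 z=0 clk=1 n1=1
t2.Δ2 v=1 n2=0 x=1 q=0 n0=1 p=1 z=0 clk=1 n1=1
t2.Δ3 v=1 n2=0 x=0 q=0 n0=1 p=1 z=0 clk=1 n1=0
t2.Δ4 v=1 n2=0 x=0 q=0 n0=1 p=1 z=0 clk=1 n1=1
t3.Δ0 v=1 n2=0 x=0 q=0 n0=1 p=1 z=0 clk=1 n1=1
t3.Δ1 v=1 n2=0 x=0 q=0 n0=1 p=1 z=0 clk=0 n1=1
t4.Δ0 v=1 n2=0 x=0 q=0 n0=1 p=1 z=0 clk=0 n1=1
t4.Δ1 v=1 n2=0 x=0 q=0 n0=1 p=1 z=0 clk=1 n1=1
t4.Δ2 v=0 n2=0 x=0 q=0 n0=1 p=1 z=0 clk=1 n1=1
t4.Δ3 v=0 n2=0 x=1 q=0 n0=1 p=1 z=0 clk=1 n1=0
t4.Δ4 v=0 n2=0 x=1 q=0 n0=1 p=1 z=0 clk=1 n1=1
t5.Δ0 v=0 n2=0 x=1 q=0 n0=1 p=1 z=0 clk=1 n1=1
t5.Δ1 v=0 n2=0 x=1 q=0 n0=1 p=1 z=0 clk=0 n1=1
t6.Δ0 v=0 n2=0 x=1 q=0 n0=1 p=1 z=0 clk=0 n1=1
t6.Δ1 v=0 n2=0 x=1 q=0 n0=1 p=1 z=0 clk=1 n1=1
t6.Δ2 v=1 n2=0 x=1 q=0 n0=1 p=1 z=0 clk=1 n1=1
t6.Δ3 v=1 n2=0 x=0 q=0 n0=1 p=1 z=0 clk=1 n1=0
t6.Δ4 v=1 n2=0 x=0 q=0 n0=1 p=1 z=0 clk=1 n1=1
t7.Δ0 v=1 n2=0 x=0 q=0 n0=1 p=1 z=0 clk=1 n1=1
t7.Δ1 v=1 n2=0 x=0 q=0 n0=1 p=1 z=0 clk=0 n1=1
t8.Δ0 v=1 n2=0 x=0 q=0 n0=1 p=1 z=0 clk=0 n1=1
t8.Δ1 v=1 n2=0 x=0 q=0 n0=1 p=1 z=0 clk=1 n1=1
t8.Δ2 v=0 n2=0 x=0 q=0 n0=1 p=1 z=0 clk=1 n1=1
t8.Δ3 v=0 n2=0 x=1 q=0 n0=1 p=1 z=0 clk=1 n1=0
t8.Δ4 v=0 n2=0 x=1 q=0 n0=1 p=1 z=0 clk=1 n1=1
t9.Δ0 v=0 n2=0 x=1 q=0 n0=1 p=1 z=0 clk=1 n1=1
t9.Δ1 v=0 n2=0 x=1 q=0 n0=1 p=1 z=0 clk=0 n1=1
t10.Δ0 v=0 n2=0 x=1 q=0 n0=1 p=1 z=0 clk=0 n1=1
t10.Δ1 v=0 n2=0 x=1 q=0 n0=1 p=1 z=0 clk=1 n1=1
t10.Δ2 v=1 n2=0 x=1 q=0 n0=1 p=1 z=0 clk=1 n1=1
t10.Δ3 v=1 n2=0 x=0 q=0 n0=1 p=1 z=0 clk=1 n1=0
t10.Δ4 v=1 n2=0 x=0 q=0 n0=1 p=1 z=0 clk=1 n1=1
t11.Δ0 v=1 n2=0 x=0 q=0 n0=1 p=1 z=0 clk=1 n1=1
t11.Δ1 v=1 n2=0 x=0 q=0 n0=1 p=1 z=0 clk=0 n1=1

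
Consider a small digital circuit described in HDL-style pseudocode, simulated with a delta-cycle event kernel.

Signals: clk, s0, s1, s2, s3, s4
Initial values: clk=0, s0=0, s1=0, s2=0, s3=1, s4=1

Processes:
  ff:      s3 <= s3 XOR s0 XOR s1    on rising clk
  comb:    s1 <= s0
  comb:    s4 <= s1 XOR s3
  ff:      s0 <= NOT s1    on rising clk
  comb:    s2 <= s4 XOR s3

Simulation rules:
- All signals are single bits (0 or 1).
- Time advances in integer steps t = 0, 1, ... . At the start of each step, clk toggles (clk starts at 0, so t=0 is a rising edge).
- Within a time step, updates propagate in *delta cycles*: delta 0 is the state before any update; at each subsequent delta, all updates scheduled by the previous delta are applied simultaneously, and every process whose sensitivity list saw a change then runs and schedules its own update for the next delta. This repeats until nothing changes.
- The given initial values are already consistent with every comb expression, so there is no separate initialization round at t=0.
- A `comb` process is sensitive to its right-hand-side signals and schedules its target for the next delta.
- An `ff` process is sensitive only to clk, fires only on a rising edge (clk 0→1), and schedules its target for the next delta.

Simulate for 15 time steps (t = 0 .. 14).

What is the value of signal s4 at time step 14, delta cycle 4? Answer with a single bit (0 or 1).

[bits: s1,clk,s2,s3,s4,s0]
t=0: Δ0=000110 Δ1=010110 Δ2=010111 Δ3=110111 Δ4=110101 Δ5=111101 | 5Δ
t=1: Δ0=111101 Δ1=101101 | 1Δ
t=2: Δ0=101101 Δ1=111101 Δ2=111100 Δ3=011100 Δ4=011110 Δ5=010110 | 5Δ
t=3: Δ0=010110 Δ1=000110 | 1Δ
t=4: Δ0=000110 Δ1=010110 Δ2=010111 Δ3=110111 Δ4=110101 Δ5=111101 | 5Δ
t=5: Δ0=111101 Δ1=101101 | 1Δ
t=6: Δ0=101101 Δ1=111101 Δ2=111100 Δ3=011100 Δ4=011110 Δ5=010110 | 5Δ
t=7: Δ0=010110 Δ1=000110 | 1Δ
t=8: Δ0=000110 Δ1=010110 Δ2=010111 Δ3=110111 Δ4=110101 Δ5=111101 | 5Δ
t=9: Δ0=111101 Δ1=101101 | 1Δ
t=10: Δ0=101101 Δ1=111101 Δ2=111100 Δ3=011100 Δ4=011110 Δ5=010110 | 5Δ
t=11: Δ0=010110 Δ1=000110 | 1Δ
t=12: Δ0=000110 Δ1=010110 Δ2=010111 Δ3=110111 Δ4=110101 Δ5=111101 | 5Δ
t=13: Δ0=111101 Δ1=101101 | 1Δ
t=14: Δ0=101101 Δ1=111101 Δ2=111100 Δ3=011100 Δ4=011110 Δ5=010110 | 5Δ

1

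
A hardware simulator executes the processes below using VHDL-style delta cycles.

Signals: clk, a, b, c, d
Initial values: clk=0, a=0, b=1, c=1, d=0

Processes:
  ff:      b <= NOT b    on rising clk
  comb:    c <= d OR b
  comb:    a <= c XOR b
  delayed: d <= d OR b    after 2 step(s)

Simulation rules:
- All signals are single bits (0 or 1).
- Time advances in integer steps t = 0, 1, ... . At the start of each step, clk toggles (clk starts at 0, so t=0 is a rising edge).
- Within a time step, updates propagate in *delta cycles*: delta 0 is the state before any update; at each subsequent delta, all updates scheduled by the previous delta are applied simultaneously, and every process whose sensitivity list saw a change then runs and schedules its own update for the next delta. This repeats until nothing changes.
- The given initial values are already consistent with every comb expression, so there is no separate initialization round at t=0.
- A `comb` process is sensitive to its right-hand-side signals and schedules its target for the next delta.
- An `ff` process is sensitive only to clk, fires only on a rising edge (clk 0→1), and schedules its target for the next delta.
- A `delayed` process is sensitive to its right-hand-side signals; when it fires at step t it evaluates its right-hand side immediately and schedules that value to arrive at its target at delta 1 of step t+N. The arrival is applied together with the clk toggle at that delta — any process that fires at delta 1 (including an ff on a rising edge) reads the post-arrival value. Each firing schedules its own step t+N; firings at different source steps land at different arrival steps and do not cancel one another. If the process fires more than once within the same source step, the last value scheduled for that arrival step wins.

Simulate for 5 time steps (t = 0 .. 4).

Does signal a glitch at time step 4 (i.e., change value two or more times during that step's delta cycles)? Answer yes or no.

[bits: clk,c,d,b,a]
t=0: Δ0=01010 Δ1=11010 Δ2=11000 Δ3=10001 Δ4=10000 | 4Δ
t=1: Δ0=10000 Δ1=00000 | 1Δ
t=2: Δ0=00000 Δ1=10000 Δ2=10010 Δ3=11011 Δ4=11010 | 4Δ
t=3: Δ0=11010 Δ1=01010 | 1Δ
t=4: Δ0=01010 Δ1=11110 Δ2=11100 Δ3=11101 | 3Δ

no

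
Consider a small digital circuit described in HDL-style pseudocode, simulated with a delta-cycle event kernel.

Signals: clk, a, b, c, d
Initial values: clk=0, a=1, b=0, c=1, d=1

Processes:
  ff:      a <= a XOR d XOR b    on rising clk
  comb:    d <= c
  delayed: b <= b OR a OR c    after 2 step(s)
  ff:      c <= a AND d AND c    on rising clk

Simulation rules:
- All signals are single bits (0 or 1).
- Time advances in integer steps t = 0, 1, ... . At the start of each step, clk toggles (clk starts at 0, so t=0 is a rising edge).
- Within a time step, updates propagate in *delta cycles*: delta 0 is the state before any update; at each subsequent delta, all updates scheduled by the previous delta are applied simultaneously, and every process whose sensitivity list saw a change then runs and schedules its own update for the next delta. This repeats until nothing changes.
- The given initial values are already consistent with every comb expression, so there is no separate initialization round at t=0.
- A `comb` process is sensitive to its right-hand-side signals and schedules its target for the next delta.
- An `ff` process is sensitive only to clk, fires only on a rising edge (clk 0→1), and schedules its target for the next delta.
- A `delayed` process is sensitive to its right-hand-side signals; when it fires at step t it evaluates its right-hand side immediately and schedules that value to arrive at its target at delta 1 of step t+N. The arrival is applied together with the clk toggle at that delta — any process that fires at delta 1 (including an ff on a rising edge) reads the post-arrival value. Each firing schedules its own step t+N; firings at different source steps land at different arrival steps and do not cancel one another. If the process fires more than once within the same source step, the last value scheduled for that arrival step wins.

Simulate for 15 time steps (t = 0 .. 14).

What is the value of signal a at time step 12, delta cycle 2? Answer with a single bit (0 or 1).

t=0 Δ0: d=1 c=1 b=0 a=1 clk=0
  Δ1: clk:0→1
  Δ2: a:1→0
  (2Δ to stable)
t=1 Δ0: d=1 c=1 b=0 a=0 clk=1
  Δ1: clk:1→0
  (1Δ to stable)
t=2 Δ0: d=1 c=1 b=0 a=0 clk=0
  Δ1: b:0→1, clk:0→1
  Δ2: c:1→0
  Δ3: d:1→0
  (3Δ to stable)
t=3 Δ0: d=0 c=0 b=1 a=0 clk=1
  Δ1: clk:1→0
  (1Δ to stable)
t=4 Δ0: d=0 c=0 b=1 a=0 clk=0
  Δ1: clk:0→1
  Δ2: a:0→1
  (2Δ to stable)
t=5 Δ0: d=0 c=0 b=1 a=1 clk=1
  Δ1: clk:1→0
  (1Δ to stable)
t=6 Δ0: d=0 c=0 b=1 a=1 clk=0
  Δ1: clk:0→1
  Δ2: a:1→0
  (2Δ to stable)
t=7 Δ0: d=0 c=0 b=1 a=0 clk=1
  Δ1: clk:1→0
  (1Δ to stable)
t=8 Δ0: d=0 c=0 b=1 a=0 clk=0
  Δ1: clk:0→1
  Δ2: a:0→1
  (2Δ to stable)
t=9 Δ0: d=0 c=0 b=1 a=1 clk=1
  Δ1: clk:1→0
  (1Δ to stable)
t=10 Δ0: d=0 c=0 b=1 a=1 clk=0
  Δ1: clk:0→1
  Δ2: a:1→0
  (2Δ to stable)
t=11 Δ0: d=0 c=0 b=1 a=0 clk=1
  Δ1: clk:1→0
  (1Δ to stable)
t=12 Δ0: d=0 c=0 b=1 a=0 clk=0
  Δ1: clk:0→1
  Δ2: a:0→1
  (2Δ to stable)
t=13 Δ0: d=0 c=0 b=1 a=1 clk=1
  Δ1: clk:1→0
  (1Δ to stable)
t=14 Δ0: d=0 c=0 b=1 a=1 clk=0
  Δ1: clk:0→1
  Δ2: a:1→0
  (2Δ to stable)

1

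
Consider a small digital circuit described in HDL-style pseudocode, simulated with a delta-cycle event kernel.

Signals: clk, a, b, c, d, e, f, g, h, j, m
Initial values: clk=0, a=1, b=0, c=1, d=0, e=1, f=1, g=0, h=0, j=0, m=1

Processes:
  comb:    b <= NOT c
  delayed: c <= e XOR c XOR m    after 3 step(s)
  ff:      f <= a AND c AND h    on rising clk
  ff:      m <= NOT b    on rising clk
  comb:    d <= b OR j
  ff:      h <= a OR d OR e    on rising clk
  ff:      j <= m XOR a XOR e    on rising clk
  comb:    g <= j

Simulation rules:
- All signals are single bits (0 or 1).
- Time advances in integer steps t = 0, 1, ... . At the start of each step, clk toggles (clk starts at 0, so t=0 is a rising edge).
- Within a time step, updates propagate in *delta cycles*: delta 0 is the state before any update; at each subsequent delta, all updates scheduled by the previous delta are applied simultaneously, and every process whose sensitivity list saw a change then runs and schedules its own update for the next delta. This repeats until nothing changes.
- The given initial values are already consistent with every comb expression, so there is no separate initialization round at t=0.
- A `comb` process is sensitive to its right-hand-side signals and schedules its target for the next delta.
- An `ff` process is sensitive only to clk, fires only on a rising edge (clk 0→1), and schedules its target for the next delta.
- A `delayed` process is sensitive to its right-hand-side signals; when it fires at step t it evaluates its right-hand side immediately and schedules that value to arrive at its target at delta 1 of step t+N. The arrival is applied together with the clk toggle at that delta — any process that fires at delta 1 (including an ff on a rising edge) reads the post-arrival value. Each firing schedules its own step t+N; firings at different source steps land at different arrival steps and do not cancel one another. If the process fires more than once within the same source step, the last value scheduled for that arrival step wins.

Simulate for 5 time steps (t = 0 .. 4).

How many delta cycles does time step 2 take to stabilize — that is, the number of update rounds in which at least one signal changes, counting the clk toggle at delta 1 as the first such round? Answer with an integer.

t0.Δ0 j=0 clk=0 b=0 g=0 a=1 c=1 m=1 d=0 h=0 e=1 f=1
t0.Δ1 j=0 clk=1 b=0 g=0 a=1 c=1 m=1 d=0 h=0 e=1 f=1
t0.Δ2 j=1 clk=1 b=0 g=0 a=1 c=1 m=1 d=0 h=1 e=1 f=0
t0.Δ3 j=1 clk=1 b=0 g=1 a=1 c=1 m=1 d=1 h=1 e=1 f=0
t1.Δ0 j=1 clk=1 b=0 g=1 a=1 c=1 m=1 d=1 h=1 e=1 f=0
t1.Δ1 j=1 clk=0 b=0 g=1 a=1 c=1 m=1 d=1 h=1 e=1 f=0
t2.Δ0 j=1 clk=0 b=0 g=1 a=1 c=1 m=1 d=1 h=1 e=1 f=0
t2.Δ1 j=1 clk=1 b=0 g=1 a=1 c=1 m=1 d=1 h=1 e=1 f=0
t2.Δ2 j=1 clk=1 b=0 g=1 a=1 c=1 m=1 d=1 h=1 e=1 f=1
t3.Δ0 j=1 clk=1 b=0 g=1 a=1 c=1 m=1 d=1 h=1 e=1 f=1
t3.Δ1 j=1 clk=0 b=0 g=1 a=1 c=1 m=1 d=1 h=1 e=1 f=1
t4.Δ0 j=1 clk=0 b=0 g=1 a=1 c=1 m=1 d=1 h=1 e=1 f=1
t4.Δ1 j=1 clk=1 b=0 g=1 a=1 c=1 m=1 d=1 h=1 e=1 f=1

2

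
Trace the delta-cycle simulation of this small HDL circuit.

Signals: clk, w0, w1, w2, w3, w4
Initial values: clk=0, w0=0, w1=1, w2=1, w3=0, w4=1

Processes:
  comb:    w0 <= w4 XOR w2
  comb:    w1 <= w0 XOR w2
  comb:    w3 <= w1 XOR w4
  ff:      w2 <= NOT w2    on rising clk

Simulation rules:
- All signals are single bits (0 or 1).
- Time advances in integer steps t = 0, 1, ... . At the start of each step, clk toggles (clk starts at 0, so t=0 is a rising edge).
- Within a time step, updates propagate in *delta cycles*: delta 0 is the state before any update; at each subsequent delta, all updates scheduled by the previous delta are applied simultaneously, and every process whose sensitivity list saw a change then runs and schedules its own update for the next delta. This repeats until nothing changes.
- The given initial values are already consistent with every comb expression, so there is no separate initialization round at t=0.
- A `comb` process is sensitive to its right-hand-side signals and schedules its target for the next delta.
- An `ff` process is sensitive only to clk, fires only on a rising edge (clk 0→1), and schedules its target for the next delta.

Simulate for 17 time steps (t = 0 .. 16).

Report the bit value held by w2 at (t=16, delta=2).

0

t=0 Δ0: w4=1 w0=0 w1=1 w3=0 clk=0 w2=1
  Δ1: clk:0→1
  Δ2: w2:1→0
  Δ3: w0:0→1, w1:1→0
  Δ4: w1:0→1, w3:0→1
  Δ5: w3:1→0
  (5Δ to stable)
t=1 Δ0: w4=1 w0=1 w1=1 w3=0 clk=1 w2=0
  Δ1: clk:1→0
  (1Δ to stable)
t=2 Δ0: w4=1 w0=1 w1=1 w3=0 clk=0 w2=0
  Δ1: clk:0→1
  Δ2: w2:0→1
  Δ3: w0:1→0, w1:1→0
  Δ4: w1:0→1, w3:0→1
  Δ5: w3:1→0
  (5Δ to stable)
t=3 Δ0: w4=1 w0=0 w1=1 w3=0 clk=1 w2=1
  Δ1: clk:1→0
  (1Δ to stable)
t=4 Δ0: w4=1 w0=0 w1=1 w3=0 clk=0 w2=1
  Δ1: clk:0→1
  Δ2: w2:1→0
  Δ3: w0:0→1, w1:1→0
  Δ4: w1:0→1, w3:0→1
  Δ5: w3:1→0
  (5Δ to stable)
t=5 Δ0: w4=1 w0=1 w1=1 w3=0 clk=1 w2=0
  Δ1: clk:1→0
  (1Δ to stable)
t=6 Δ0: w4=1 w0=1 w1=1 w3=0 clk=0 w2=0
  Δ1: clk:0→1
  Δ2: w2:0→1
  Δ3: w0:1→0, w1:1→0
  Δ4: w1:0→1, w3:0→1
  Δ5: w3:1→0
  (5Δ to stable)
t=7 Δ0: w4=1 w0=0 w1=1 w3=0 clk=1 w2=1
  Δ1: clk:1→0
  (1Δ to stable)
t=8 Δ0: w4=1 w0=0 w1=1 w3=0 clk=0 w2=1
  Δ1: clk:0→1
  Δ2: w2:1→0
  Δ3: w0:0→1, w1:1→0
  Δ4: w1:0→1, w3:0→1
  Δ5: w3:1→0
  (5Δ to stable)
t=9 Δ0: w4=1 w0=1 w1=1 w3=0 clk=1 w2=0
  Δ1: clk:1→0
  (1Δ to stable)
t=10 Δ0: w4=1 w0=1 w1=1 w3=0 clk=0 w2=0
  Δ1: clk:0→1
  Δ2: w2:0→1
  Δ3: w0:1→0, w1:1→0
  Δ4: w1:0→1, w3:0→1
  Δ5: w3:1→0
  (5Δ to stable)
t=11 Δ0: w4=1 w0=0 w1=1 w3=0 clk=1 w2=1
  Δ1: clk:1→0
  (1Δ to stable)
t=12 Δ0: w4=1 w0=0 w1=1 w3=0 clk=0 w2=1
  Δ1: clk:0→1
  Δ2: w2:1→0
  Δ3: w0:0→1, w1:1→0
  Δ4: w1:0→1, w3:0→1
  Δ5: w3:1→0
  (5Δ to stable)
t=13 Δ0: w4=1 w0=1 w1=1 w3=0 clk=1 w2=0
  Δ1: clk:1→0
  (1Δ to stable)
t=14 Δ0: w4=1 w0=1 w1=1 w3=0 clk=0 w2=0
  Δ1: clk:0→1
  Δ2: w2:0→1
  Δ3: w0:1→0, w1:1→0
  Δ4: w1:0→1, w3:0→1
  Δ5: w3:1→0
  (5Δ to stable)
t=15 Δ0: w4=1 w0=0 w1=1 w3=0 clk=1 w2=1
  Δ1: clk:1→0
  (1Δ to stable)
t=16 Δ0: w4=1 w0=0 w1=1 w3=0 clk=0 w2=1
  Δ1: clk:0→1
  Δ2: w2:1→0
  Δ3: w0:0→1, w1:1→0
  Δ4: w1:0→1, w3:0→1
  Δ5: w3:1→0
  (5Δ to stable)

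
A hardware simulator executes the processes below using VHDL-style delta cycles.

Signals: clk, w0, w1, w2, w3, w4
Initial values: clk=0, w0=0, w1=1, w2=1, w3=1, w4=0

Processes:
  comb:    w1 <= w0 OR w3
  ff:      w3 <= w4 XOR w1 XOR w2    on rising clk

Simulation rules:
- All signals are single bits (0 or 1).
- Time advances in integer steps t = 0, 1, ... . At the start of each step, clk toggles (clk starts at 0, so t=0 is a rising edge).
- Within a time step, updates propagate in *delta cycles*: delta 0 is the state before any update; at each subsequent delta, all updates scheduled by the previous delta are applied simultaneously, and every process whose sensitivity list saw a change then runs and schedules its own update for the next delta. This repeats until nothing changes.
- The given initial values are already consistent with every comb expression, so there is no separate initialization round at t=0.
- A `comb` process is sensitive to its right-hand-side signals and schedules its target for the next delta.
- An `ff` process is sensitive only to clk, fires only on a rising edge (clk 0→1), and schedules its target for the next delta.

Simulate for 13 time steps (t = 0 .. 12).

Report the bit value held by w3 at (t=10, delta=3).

t0.Δ0 w4=0 clk=0 w0=0 w1=1 w3=1 w2=1
t0.Δ1 w4=0 clk=1 w0=0 w1=1 w3=1 w2=1
t0.Δ2 w4=0 clk=1 w0=0 w1=1 w3=0 w2=1
t0.Δ3 w4=0 clk=1 w0=0 w1=0 w3=0 w2=1
t1.Δ0 w4=0 clk=1 w0=0 w1=0 w3=0 w2=1
t1.Δ1 w4=0 clk=0 w0=0 w1=0 w3=0 w2=1
t2.Δ0 w4=0 clk=0 w0=0 w1=0 w3=0 w2=1
t2.Δ1 w4=0 clk=1 w0=0 w1=0 w3=0 w2=1
t2.Δ2 w4=0 clk=1 w0=0 w1=0 w3=1 w2=1
t2.Δ3 w4=0 clk=1 w0=0 w1=1 w3=1 w2=1
t3.Δ0 w4=0 clk=1 w0=0 w1=1 w3=1 w2=1
t3.Δ1 w4=0 clk=0 w0=0 w1=1 w3=1 w2=1
t4.Δ0 w4=0 clk=0 w0=0 w1=1 w3=1 w2=1
t4.Δ1 w4=0 clk=1 w0=0 w1=1 w3=1 w2=1
t4.Δ2 w4=0 clk=1 w0=0 w1=1 w3=0 w2=1
t4.Δ3 w4=0 clk=1 w0=0 w1=0 w3=0 w2=1
t5.Δ0 w4=0 clk=1 w0=0 w1=0 w3=0 w2=1
t5.Δ1 w4=0 clk=0 w0=0 w1=0 w3=0 w2=1
t6.Δ0 w4=0 clk=0 w0=0 w1=0 w3=0 w2=1
t6.Δ1 w4=0 clk=1 w0=0 w1=0 w3=0 w2=1
t6.Δ2 w4=0 clk=1 w0=0 w1=0 w3=1 w2=1
t6.Δ3 w4=0 clk=1 w0=0 w1=1 w3=1 w2=1
t7.Δ0 w4=0 clk=1 w0=0 w1=1 w3=1 w2=1
t7.Δ1 w4=0 clk=0 w0=0 w1=1 w3=1 w2=1
t8.Δ0 w4=0 clk=0 w0=0 w1=1 w3=1 w2=1
t8.Δ1 w4=0 clk=1 w0=0 w1=1 w3=1 w2=1
t8.Δ2 w4=0 clk=1 w0=0 w1=1 w3=0 w2=1
t8.Δ3 w4=0 clk=1 w0=0 w1=0 w3=0 w2=1
t9.Δ0 w4=0 clk=1 w0=0 w1=0 w3=0 w2=1
t9.Δ1 w4=0 clk=0 w0=0 w1=0 w3=0 w2=1
t10.Δ0 w4=0 clk=0 w0=0 w1=0 w3=0 w2=1
t10.Δ1 w4=0 clk=1 w0=0 w1=0 w3=0 w2=1
t10.Δ2 w4=0 clk=1 w0=0 w1=0 w3=1 w2=1
t10.Δ3 w4=0 clk=1 w0=0 w1=1 w3=1 w2=1
t11.Δ0 w4=0 clk=1 w0=0 w1=1 w3=1 w2=1
t11.Δ1 w4=0 clk=0 w0=0 w1=1 w3=1 w2=1
t12.Δ0 w4=0 clk=0 w0=0 w1=1 w3=1 w2=1
t12.Δ1 w4=0 clk=1 w0=0 w1=1 w3=1 w2=1
t12.Δ2 w4=0 clk=1 w0=0 w1=1 w3=0 w2=1
t12.Δ3 w4=0 clk=1 w0=0 w1=0 w3=0 w2=1

1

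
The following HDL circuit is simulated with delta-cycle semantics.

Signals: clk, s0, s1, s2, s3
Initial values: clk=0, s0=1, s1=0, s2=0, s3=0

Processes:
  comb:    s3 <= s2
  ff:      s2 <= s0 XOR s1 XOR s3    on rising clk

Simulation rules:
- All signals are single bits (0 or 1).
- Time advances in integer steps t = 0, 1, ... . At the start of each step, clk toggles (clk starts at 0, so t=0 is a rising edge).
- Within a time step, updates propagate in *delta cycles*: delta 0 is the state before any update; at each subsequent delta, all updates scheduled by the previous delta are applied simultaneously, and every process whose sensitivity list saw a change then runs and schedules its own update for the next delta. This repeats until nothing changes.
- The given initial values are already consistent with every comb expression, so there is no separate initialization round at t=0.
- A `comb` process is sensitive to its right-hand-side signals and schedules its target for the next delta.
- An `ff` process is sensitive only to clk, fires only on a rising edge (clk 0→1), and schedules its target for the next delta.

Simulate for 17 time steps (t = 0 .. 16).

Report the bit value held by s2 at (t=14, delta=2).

t0.Δ0 s0=1 s2=0 s1=0 s3=0 clk=0
t0.Δ1 s0=1 s2=0 s1=0 s3=0 clk=1
t0.Δ2 s0=1 s2=1 s1=0 s3=0 clk=1
t0.Δ3 s0=1 s2=1 s1=0 s3=1 clk=1
t1.Δ0 s0=1 s2=1 s1=0 s3=1 clk=1
t1.Δ1 s0=1 s2=1 s1=0 s3=1 clk=0
t2.Δ0 s0=1 s2=1 s1=0 s3=1 clk=0
t2.Δ1 s0=1 s2=1 s1=0 s3=1 clk=1
t2.Δ2 s0=1 s2=0 s1=0 s3=1 clk=1
t2.Δ3 s0=1 s2=0 s1=0 s3=0 clk=1
t3.Δ0 s0=1 s2=0 s1=0 s3=0 clk=1
t3.Δ1 s0=1 s2=0 s1=0 s3=0 clk=0
t4.Δ0 s0=1 s2=0 s1=0 s3=0 clk=0
t4.Δ1 s0=1 s2=0 s1=0 s3=0 clk=1
t4.Δ2 s0=1 s2=1 s1=0 s3=0 clk=1
t4.Δ3 s0=1 s2=1 s1=0 s3=1 clk=1
t5.Δ0 s0=1 s2=1 s1=0 s3=1 clk=1
t5.Δ1 s0=1 s2=1 s1=0 s3=1 clk=0
t6.Δ0 s0=1 s2=1 s1=0 s3=1 clk=0
t6.Δ1 s0=1 s2=1 s1=0 s3=1 clk=1
t6.Δ2 s0=1 s2=0 s1=0 s3=1 clk=1
t6.Δ3 s0=1 s2=0 s1=0 s3=0 clk=1
t7.Δ0 s0=1 s2=0 s1=0 s3=0 clk=1
t7.Δ1 s0=1 s2=0 s1=0 s3=0 clk=0
t8.Δ0 s0=1 s2=0 s1=0 s3=0 clk=0
t8.Δ1 s0=1 s2=0 s1=0 s3=0 clk=1
t8.Δ2 s0=1 s2=1 s1=0 s3=0 clk=1
t8.Δ3 s0=1 s2=1 s1=0 s3=1 clk=1
t9.Δ0 s0=1 s2=1 s1=0 s3=1 clk=1
t9.Δ1 s0=1 s2=1 s1=0 s3=1 clk=0
t10.Δ0 s0=1 s2=1 s1=0 s3=1 clk=0
t10.Δ1 s0=1 s2=1 s1=0 s3=1 clk=1
t10.Δ2 s0=1 s2=0 s1=0 s3=1 clk=1
t10.Δ3 s0=1 s2=0 s1=0 s3=0 clk=1
t11.Δ0 s0=1 s2=0 s1=0 s3=0 clk=1
t11.Δ1 s0=1 s2=0 s1=0 s3=0 clk=0
t12.Δ0 s0=1 s2=0 s1=0 s3=0 clk=0
t12.Δ1 s0=1 s2=0 s1=0 s3=0 clk=1
t12.Δ2 s0=1 s2=1 s1=0 s3=0 clk=1
t12.Δ3 s0=1 s2=1 s1=0 s3=1 clk=1
t13.Δ0 s0=1 s2=1 s1=0 s3=1 clk=1
t13.Δ1 s0=1 s2=1 s1=0 s3=1 clk=0
t14.Δ0 s0=1 s2=1 s1=0 s3=1 clk=0
t14.Δ1 s0=1 s2=1 s1=0 s3=1 clk=1
t14.Δ2 s0=1 s2=0 s1=0 s3=1 clk=1
t14.Δ3 s0=1 s2=0 s1=0 s3=0 clk=1
t15.Δ0 s0=1 s2=0 s1=0 s3=0 clk=1
t15.Δ1 s0=1 s2=0 s1=0 s3=0 clk=0
t16.Δ0 s0=1 s2=0 s1=0 s3=0 clk=0
t16.Δ1 s0=1 s2=0 s1=0 s3=0 clk=1
t16.Δ2 s0=1 s2=1 s1=0 s3=0 clk=1
t16.Δ3 s0=1 s2=1 s1=0 s3=1 clk=1

0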